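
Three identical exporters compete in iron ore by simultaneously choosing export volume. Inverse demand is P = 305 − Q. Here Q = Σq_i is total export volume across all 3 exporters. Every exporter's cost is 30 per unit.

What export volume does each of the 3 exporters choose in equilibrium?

A representative exporter's profit is π_i = q_i(305 − Q) − 30q_i, with Q = q_i + Σ_{j≠i} q_j.
First-order condition: 275 − 2q_i − Σ_{j≠i} q_j = 0.
With identical exporters, set every q_j = q: then 275 − 2q − 2q = 0, i.e. q = 275/4 = 68.75.

68.75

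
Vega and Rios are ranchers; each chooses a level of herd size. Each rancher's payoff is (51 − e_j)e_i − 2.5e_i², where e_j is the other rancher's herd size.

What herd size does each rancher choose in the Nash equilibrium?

8.5

Vega's payoff is (51 − e_R)e_V − 2.5e_V².
∂π/∂e_V = 51 − e_R − 5e_V = 0, so e_V = 10.2 − 0.2e_R.
By symmetry e_R = e_V; substituting into the reaction function, 1.2e_V = 10.2 and e_V = 8.5.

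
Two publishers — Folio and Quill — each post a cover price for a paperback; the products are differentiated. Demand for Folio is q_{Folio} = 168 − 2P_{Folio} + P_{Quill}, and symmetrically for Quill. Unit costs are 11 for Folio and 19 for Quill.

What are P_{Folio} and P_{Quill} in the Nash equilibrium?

64.4, 67.6

Folio's profit: π = (P_{Folio} − 11)(168 − 2P_{Folio} + P_{Quill}).
∂π/∂P_{Folio} = 190 − 4P_{Folio} + P_{Quill} = 0 ⇒ P_{Folio} = 47.5 + 0.25P_{Quill}.
Similarly P_{Quill} = 51.5 + 0.25P_{Folio}.
Substituting the second reaction function into the first: P_{Folio} = 47.5 + 0.25(51.5 + 0.25P_{Folio}), which gives 0.9375P_{Folio} = 60.375 ⇒ P_{Folio} = 64.4.
Then P_{Quill} = 51.5 + 0.25·64.4 = 67.6.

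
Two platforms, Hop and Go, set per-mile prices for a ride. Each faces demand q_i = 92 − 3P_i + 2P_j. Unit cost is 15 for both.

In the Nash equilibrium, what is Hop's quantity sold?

57.75

Hop's profit: π = (P_{Hop} − 15)(92 − 3P_{Hop} + 2P_{Go}).
∂π/∂P_{Hop} = 137 − 6P_{Hop} + 2P_{Go} = 0 ⇒ P_{Hop} = 137/6 + (1/3)P_{Go}.
The game is symmetric, so in equilibrium P_{Go} = P_{Hop}: the reaction function gives (2/3)P_{Hop} = 137/6, hence P_{Hop} = 34.25.
q_{Hop} = 92 − 3·34.25 + 2·34.25 = 57.75.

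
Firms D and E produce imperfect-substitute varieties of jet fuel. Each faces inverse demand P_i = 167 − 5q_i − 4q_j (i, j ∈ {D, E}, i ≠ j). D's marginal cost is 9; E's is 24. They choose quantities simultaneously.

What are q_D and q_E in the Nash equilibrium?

12, 9.5

Firm D's profit: π = q_D(167 − 5q_D − 4q_E) − 9q_D.
∂π/∂q_D = 158 − 10q_D − 4q_E = 0 ⇒ q_D = 15.8 − 0.4q_E.
Similarly q_E = 14.3 − 0.4q_D.
Solving the two reaction functions simultaneously: (1 − (−0.4)(−0.4))q_D = 15.8 − 0.4·14.3, so 0.84q_D = 10.08 and q_D = 12.
Then q_E = 14.3 − 0.4·12 = 9.5.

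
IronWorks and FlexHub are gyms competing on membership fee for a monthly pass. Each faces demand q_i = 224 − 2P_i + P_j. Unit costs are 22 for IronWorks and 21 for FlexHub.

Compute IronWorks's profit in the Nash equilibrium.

9031.68

IronWorks's profit: π = (P_{IronWorks} − 22)(224 − 2P_{IronWorks} + P_{FlexHub}).
∂π/∂P_{IronWorks} = 268 − 4P_{IronWorks} + P_{FlexHub} = 0 ⇒ P_{IronWorks} = 67 + 0.25P_{FlexHub}.
Similarly P_{FlexHub} = 66.5 + 0.25P_{IronWorks}.
Substituting the second reaction function into the first: P_{IronWorks} = 67 + 0.25(66.5 + 0.25P_{IronWorks}), which gives 0.9375P_{IronWorks} = 83.625 ⇒ P_{IronWorks} = 89.2.
Then P_{FlexHub} = 66.5 + 0.25·89.2 = 88.8.
q_{IronWorks} = 224 − 2·89.2 + 88.8 = 134.4.
Profit = (89.2 − 22)·134.4 = 9031.68.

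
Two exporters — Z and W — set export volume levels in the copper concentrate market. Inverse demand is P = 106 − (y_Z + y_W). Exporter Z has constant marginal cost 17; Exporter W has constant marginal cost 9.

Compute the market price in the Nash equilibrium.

44

Exporter Z's profit: π = y_Z(106 − (y_Z + y_W)) − 17y_Z.
∂π/∂y_Z = 89 − 2y_Z − y_W = 0, so y_Z = 44.5 − 0.5y_W.
By the same steps for W: y_W = 48.5 − 0.5y_Z.
Solving the two reaction functions simultaneously: (1 − (−0.5)(−0.5))y_Z = 44.5 − 0.5·48.5, so 0.75y_Z = 20.25 and y_Z = 27.
Then y_W = 48.5 − 0.5·27 = 35.
Equilibrium price: P = 106 − 62 = 44.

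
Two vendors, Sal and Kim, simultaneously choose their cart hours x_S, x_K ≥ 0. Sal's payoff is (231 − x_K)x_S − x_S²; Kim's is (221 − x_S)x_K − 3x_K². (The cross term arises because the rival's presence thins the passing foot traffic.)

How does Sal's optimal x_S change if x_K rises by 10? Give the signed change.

Expanding Sal's payoff: 231x_S − x_Kx_S − x_S².
∂π/∂x_S = 231 − x_K − 2x_S = 0, so x_S = 115.5 − 0.5x_K.
The reaction-function slope is −0.5, so a 10-unit rise in x_K moves x_S by −0.5 × 10 = −5. Sal's best response falls — the actions are strategic substitutes.

-5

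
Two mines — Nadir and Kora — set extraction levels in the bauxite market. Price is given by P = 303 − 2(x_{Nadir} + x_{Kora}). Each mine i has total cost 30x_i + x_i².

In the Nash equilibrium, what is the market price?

166.5

Mine Nadir's profit: π = x_{Nadir}(303 − 2(x_{Nadir} + x_{Kora})) − 30x_{Nadir} − x_{Nadir}².
∂π/∂x_{Nadir} = 273 − 6x_{Nadir} − 2x_{Kora} = 0, so x_{Nadir} = 45.5 − (1/3)x_{Kora}.
By symmetry x_{Kora} = x_{Nadir}; substituting into the reaction function, (4/3)x_{Nadir} = 45.5 and x_{Nadir} = 34.125.
Equilibrium price: P = 303 − 2·68.25 = 166.5.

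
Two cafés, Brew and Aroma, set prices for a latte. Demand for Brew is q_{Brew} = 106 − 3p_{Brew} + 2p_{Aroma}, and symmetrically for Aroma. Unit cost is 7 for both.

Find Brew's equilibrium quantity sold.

74.25

Brew's profit: π = (p_{Brew} − 7)(106 − 3p_{Brew} + 2p_{Aroma}).
∂π/∂p_{Brew} = 127 − 6p_{Brew} + 2p_{Aroma} = 0 ⇒ p_{Brew} = 127/6 + (1/3)p_{Aroma}.
Setting p_{Brew} = p_{Aroma} in the reaction function: p_{Brew} = 127/6 + (1/3)p_{Brew}, so p_{Brew} = (127/6) / (2/3) = 31.75.
q_{Brew} = 106 − 3·31.75 + 2·31.75 = 74.25.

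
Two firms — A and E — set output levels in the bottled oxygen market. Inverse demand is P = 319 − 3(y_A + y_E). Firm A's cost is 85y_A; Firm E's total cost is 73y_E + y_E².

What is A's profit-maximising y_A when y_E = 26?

26

Firm A's profit: π = y_A(319 − 3(y_A + y_E)) − 85y_A.
∂π/∂y_A = 234 − 6y_A − 3y_E = 0, so y_A = 39 − 0.5y_E.
At y_E = 26: y_A = 39 − 0.5·26 = 26.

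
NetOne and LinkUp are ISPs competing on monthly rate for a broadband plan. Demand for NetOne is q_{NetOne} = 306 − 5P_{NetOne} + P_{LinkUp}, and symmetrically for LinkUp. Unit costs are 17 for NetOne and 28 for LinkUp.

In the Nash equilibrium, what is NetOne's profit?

3645

NetOne's profit: π = (P_{NetOne} − 17)(306 − 5P_{NetOne} + P_{LinkUp}).
∂π/∂P_{NetOne} = 391 − 10P_{NetOne} + P_{LinkUp} = 0 ⇒ P_{NetOne} = 39.1 + 0.1P_{LinkUp}.
Similarly P_{LinkUp} = 44.6 + 0.1P_{NetOne}.
Substituting the second reaction function into the first: P_{NetOne} = 39.1 + 0.1(44.6 + 0.1P_{NetOne}), which gives 0.99P_{NetOne} = 43.56 ⇒ P_{NetOne} = 44.
Then P_{LinkUp} = 44.6 + 0.1·44 = 49.
q_{NetOne} = 306 − 5·44 + 49 = 135.
Profit = (44 − 17)·135 = 3645.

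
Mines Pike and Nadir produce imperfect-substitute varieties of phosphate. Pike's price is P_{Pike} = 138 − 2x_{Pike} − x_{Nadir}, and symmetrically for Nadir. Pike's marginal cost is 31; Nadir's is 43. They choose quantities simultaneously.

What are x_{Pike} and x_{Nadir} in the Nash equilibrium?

Mine Pike's profit: π = x_{Pike}(138 − 2x_{Pike} − x_{Nadir}) − 31x_{Pike}.
∂π/∂x_{Pike} = 107 − 4x_{Pike} − x_{Nadir} = 0 ⇒ x_{Pike} = 26.75 − 0.25x_{Nadir}.
Similarly x_{Nadir} = 23.75 − 0.25x_{Pike}.
Substituting the second reaction function into the first: x_{Pike} = 26.75 − 0.25(23.75 − 0.25x_{Pike}), which gives 0.9375x_{Pike} = 20.8125 ⇒ x_{Pike} = 22.2.
Then x_{Nadir} = 23.75 − 0.25·22.2 = 18.2.

22.2, 18.2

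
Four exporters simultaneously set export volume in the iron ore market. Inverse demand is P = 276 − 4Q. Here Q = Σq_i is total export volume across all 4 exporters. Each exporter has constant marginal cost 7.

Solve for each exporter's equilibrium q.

A representative exporter's profit is π_i = q_i(276 − 4Q) − 7q_i, with Q = q_i + Σ_{j≠i} q_j.
First-order condition: 269 − 8q_i − 4Σ_{j≠i} q_j = 0.
With identical exporters, set every q_j = q: then 269 − 8q − 12q = 0, i.e. q = 269/20 = 13.45.

13.45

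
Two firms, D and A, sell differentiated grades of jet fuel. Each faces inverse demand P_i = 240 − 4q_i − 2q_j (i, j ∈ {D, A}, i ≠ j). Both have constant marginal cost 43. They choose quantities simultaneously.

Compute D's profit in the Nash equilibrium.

Firm D's profit: π = q_D(240 − 4q_D − 2q_A) − 43q_D.
∂π/∂q_D = 197 − 8q_D − 2q_A = 0 ⇒ q_D = 24.625 − 0.25q_A.
By symmetry q_A = q_D; substituting into the reaction function, 1.25q_D = 24.625 and q_D = 19.7.
P_D = 240 − 4·19.7 − 2·19.7 = 121.8.
Profit = (121.8 − 43)·19.7 = 1552.36.

1552.36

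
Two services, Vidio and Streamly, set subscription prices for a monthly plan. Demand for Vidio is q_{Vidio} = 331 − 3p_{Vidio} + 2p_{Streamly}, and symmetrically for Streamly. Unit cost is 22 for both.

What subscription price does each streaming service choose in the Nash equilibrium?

Vidio's profit: π = (p_{Vidio} − 22)(331 − 3p_{Vidio} + 2p_{Streamly}).
∂π/∂p_{Vidio} = 397 − 6p_{Vidio} + 2p_{Streamly} = 0 ⇒ p_{Vidio} = 397/6 + (1/3)p_{Streamly}.
Setting p_{Vidio} = p_{Streamly} in the reaction function: p_{Vidio} = 397/6 + (1/3)p_{Vidio}, so p_{Vidio} = (397/6) / (2/3) = 99.25.

99.25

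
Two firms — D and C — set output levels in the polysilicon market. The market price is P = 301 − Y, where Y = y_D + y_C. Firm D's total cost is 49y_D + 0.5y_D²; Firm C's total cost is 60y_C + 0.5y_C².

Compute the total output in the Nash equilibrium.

Firm D's profit: π = y_D(301 − (y_D + y_C)) − 49y_D − 0.5y_D².
∂π/∂y_D = 252 − 3y_D − y_C = 0, so y_D = 84 − (1/3)y_C.
By the same steps for C: y_C = 241/3 − (1/3)y_D.
Solving the two reaction functions simultaneously: (1 − (−1/3)(−1/3))y_D = 84 − (1/3)·(241/3), so (8/9)y_D = 515/9 and y_D = 64.375.
Then y_C = 241/3 − (1/3)·64.375 = 58.875.
Total output: 64.375 + 58.875 = 123.25.

123.25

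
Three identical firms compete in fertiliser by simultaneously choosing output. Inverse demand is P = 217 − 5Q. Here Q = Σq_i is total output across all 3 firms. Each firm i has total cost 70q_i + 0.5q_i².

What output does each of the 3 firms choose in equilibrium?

7

A representative firm's profit is π_i = q_i(217 − 5Q) − 70q_i − 0.5q_i², with Q = q_i + Σ_{j≠i} q_j.
First-order condition: 147 − 11q_i − 5Σ_{j≠i} q_j = 0.
Imposing symmetry (q_j = q for all j) turns Σ_{j≠i} q_j into 2q, so 147 = 21q and q = 7.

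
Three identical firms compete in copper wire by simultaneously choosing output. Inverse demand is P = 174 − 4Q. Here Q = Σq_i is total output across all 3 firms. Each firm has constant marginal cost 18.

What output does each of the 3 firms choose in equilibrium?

A representative firm's profit is π_i = q_i(174 − 4Q) − 18q_i, with Q = q_i + Σ_{j≠i} q_j.
First-order condition: 156 − 8q_i − 4Σ_{j≠i} q_j = 0.
Imposing symmetry (q_j = q for all j) turns Σ_{j≠i} q_j into 2q, so 156 = 16q and q = 9.75.

9.75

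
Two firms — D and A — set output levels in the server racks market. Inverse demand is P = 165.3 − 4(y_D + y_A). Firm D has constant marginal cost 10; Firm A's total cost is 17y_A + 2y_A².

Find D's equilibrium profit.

1008.6976

Firm D's profit: π = y_D(165.3 − 4(y_D + y_A)) − 10y_D.
∂π/∂y_D = 155.3 − 8y_D − 4y_A = 0, so y_D = 19.4125 − 0.5y_A.
For A: ∂π/∂y_A = 148.3 − 12y_A − 4y_D = 0 ⇒ y_A = 1483/120 − (1/3)y_D.
Solving the two reaction functions simultaneously: (1 − (−0.5)(−1/3))y_D = 19.4125 − 0.5·(1483/120), so (5/6)y_D = 397/30 and y_D = 15.88.
Then y_A = 1483/120 − (1/3)·15.88 = 7.065.
Price P = 165.3 − 4·22.945 = 73.52.
D's profit: (73.52 − 10)·15.88 = 1008.6976.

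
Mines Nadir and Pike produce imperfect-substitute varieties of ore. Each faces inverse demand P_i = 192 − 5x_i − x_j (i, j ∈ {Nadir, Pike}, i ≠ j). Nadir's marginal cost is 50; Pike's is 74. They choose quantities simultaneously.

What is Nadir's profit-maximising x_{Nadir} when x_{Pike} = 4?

13.8

Mine Nadir's profit: π = x_{Nadir}(192 − 5x_{Nadir} − x_{Pike}) − 50x_{Nadir}.
∂π/∂x_{Nadir} = 142 − 10x_{Nadir} − x_{Pike} = 0 ⇒ x_{Nadir} = 14.2 − 0.1x_{Pike}.
At x_{Pike} = 4: x_{Nadir} = 14.2 − 0.1·4 = 13.8.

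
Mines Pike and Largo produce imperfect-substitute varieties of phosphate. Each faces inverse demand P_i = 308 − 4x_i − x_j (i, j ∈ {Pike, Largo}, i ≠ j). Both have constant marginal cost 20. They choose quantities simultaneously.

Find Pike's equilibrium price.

Mine Pike's profit: π = x_{Pike}(308 − 4x_{Pike} − x_{Largo}) − 20x_{Pike}.
∂π/∂x_{Pike} = 288 − 8x_{Pike} − x_{Largo} = 0 ⇒ x_{Pike} = 36 − 0.125x_{Largo}.
Setting x_{Pike} = x_{Largo} in the reaction function: x_{Pike} = 36 − 0.125x_{Pike}, so x_{Pike} = 36 / 1.125 = 32.
P_{Pike} = 308 − 4·32 − 32 = 148.

148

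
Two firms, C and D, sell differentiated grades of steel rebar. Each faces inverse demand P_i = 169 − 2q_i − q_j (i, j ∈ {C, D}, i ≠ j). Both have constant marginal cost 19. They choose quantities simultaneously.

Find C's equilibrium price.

79

Firm C's profit: π = q_C(169 − 2q_C − q_D) − 19q_C.
∂π/∂q_C = 150 − 4q_C − q_D = 0 ⇒ q_C = 37.5 − 0.25q_D.
The game is symmetric, so in equilibrium q_D = q_C: the reaction function gives 1.25q_C = 37.5, hence q_C = 30.
P_C = 169 − 2·30 − 30 = 79.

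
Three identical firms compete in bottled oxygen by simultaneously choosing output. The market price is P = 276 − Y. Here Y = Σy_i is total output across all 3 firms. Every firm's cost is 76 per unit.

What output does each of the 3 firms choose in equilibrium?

A representative firm's profit is π_i = y_i(276 − Y) − 76y_i, with Y = y_i + Σ_{j≠i} y_j.
First-order condition: 200 − 2y_i − Σ_{j≠i} y_j = 0.
With identical firms, set every y_j = y: then 200 − 2y − 2y = 0, i.e. y = 200/4 = 50.

50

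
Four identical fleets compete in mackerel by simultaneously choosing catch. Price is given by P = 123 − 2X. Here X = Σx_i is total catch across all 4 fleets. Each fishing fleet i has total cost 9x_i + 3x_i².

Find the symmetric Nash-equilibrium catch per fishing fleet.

A representative fishing fleet's profit is π_i = x_i(123 − 2X) − 9x_i − 3x_i², with X = x_i + Σ_{j≠i} x_j.
First-order condition: 114 − 10x_i − 2Σ_{j≠i} x_j = 0.
With identical fishing fleets, set every x_j = x: then 114 − 10x − 6x = 0, i.e. x = 114/16 = 7.125.

7.125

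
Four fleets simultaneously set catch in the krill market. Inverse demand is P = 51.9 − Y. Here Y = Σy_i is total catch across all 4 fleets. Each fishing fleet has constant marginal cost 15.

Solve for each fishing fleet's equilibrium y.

7.38

A representative fishing fleet's profit is π_i = y_i(51.9 − Y) − 15y_i, with Y = y_i + Σ_{j≠i} y_j.
First-order condition: 36.9 − 2y_i − Σ_{j≠i} y_j = 0.
Imposing symmetry (y_j = y for all j) turns Σ_{j≠i} y_j into 3y, so 36.9 = 5y and y = 7.38.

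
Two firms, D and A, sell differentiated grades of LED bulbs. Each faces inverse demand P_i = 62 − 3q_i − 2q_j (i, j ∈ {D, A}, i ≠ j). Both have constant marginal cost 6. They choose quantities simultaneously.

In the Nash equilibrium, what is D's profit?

147

Firm D's profit: π = q_D(62 − 3q_D − 2q_A) − 6q_D.
∂π/∂q_D = 56 − 6q_D − 2q_A = 0 ⇒ q_D = 28/3 − (1/3)q_A.
The game is symmetric, so in equilibrium q_A = q_D: the reaction function gives (4/3)q_D = 28/3, hence q_D = 7.
P_D = 62 − 3·7 − 2·7 = 27.
Profit = (27 − 6)·7 = 147.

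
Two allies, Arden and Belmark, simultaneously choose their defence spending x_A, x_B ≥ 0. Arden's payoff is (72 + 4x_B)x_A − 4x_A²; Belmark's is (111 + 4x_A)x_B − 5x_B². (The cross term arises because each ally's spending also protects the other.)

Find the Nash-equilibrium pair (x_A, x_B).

18.1875, 18.375

Expanding Arden's payoff: 72x_A + 4x_Bx_A − 4x_A².
∂π/∂x_A = 72 + 4x_B − 8x_A = 0, so x_A = 9 + 0.5x_B.
Likewise for Belmark: x_B = 11.1 + 0.4x_A.
Plugging x_B into Arden's best response: x_A = 9 + 0.5(11.1 + 0.4x_A) ⇒ 0.8x_A = 14.55, so x_A = 18.1875.
Then x_B = 11.1 + 0.4·18.1875 = 18.375.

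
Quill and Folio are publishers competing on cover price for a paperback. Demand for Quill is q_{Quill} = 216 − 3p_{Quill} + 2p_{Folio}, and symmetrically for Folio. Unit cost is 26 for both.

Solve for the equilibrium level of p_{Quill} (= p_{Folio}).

Quill's profit: π = (p_{Quill} − 26)(216 − 3p_{Quill} + 2p_{Folio}).
∂π/∂p_{Quill} = 294 − 6p_{Quill} + 2p_{Folio} = 0 ⇒ p_{Quill} = 49 + (1/3)p_{Folio}.
Setting p_{Quill} = p_{Folio} in the reaction function: p_{Quill} = 49 + (1/3)p_{Quill}, so p_{Quill} = 49 / (2/3) = 73.5.

73.5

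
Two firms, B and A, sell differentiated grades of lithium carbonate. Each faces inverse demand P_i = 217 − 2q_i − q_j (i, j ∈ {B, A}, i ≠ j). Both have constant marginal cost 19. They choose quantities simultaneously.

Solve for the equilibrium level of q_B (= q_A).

Firm B's profit: π = q_B(217 − 2q_B − q_A) − 19q_B.
∂π/∂q_B = 198 − 4q_B − q_A = 0 ⇒ q_B = 49.5 − 0.25q_A.
By symmetry q_A = q_B; substituting into the reaction function, 1.25q_B = 49.5 and q_B = 39.6.

39.6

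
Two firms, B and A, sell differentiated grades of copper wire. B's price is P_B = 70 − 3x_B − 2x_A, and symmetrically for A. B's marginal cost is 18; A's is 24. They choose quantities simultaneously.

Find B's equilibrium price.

Firm B's profit: π = x_B(70 − 3x_B − 2x_A) − 18x_B.
∂π/∂x_B = 52 − 6x_B − 2x_A = 0 ⇒ x_B = 26/3 − (1/3)x_A.
Similarly x_A = 23/3 − (1/3)x_B.
Plugging x_A into B's best response: x_B = 26/3 − (1/3)(23/3 − (1/3)x_B) ⇒ (8/9)x_B = 55/9, so x_B = 6.875.
Then x_A = 23/3 − (1/3)·6.875 = 5.375.
P_B = 70 − 3·6.875 − 2·5.375 = 38.625.

38.625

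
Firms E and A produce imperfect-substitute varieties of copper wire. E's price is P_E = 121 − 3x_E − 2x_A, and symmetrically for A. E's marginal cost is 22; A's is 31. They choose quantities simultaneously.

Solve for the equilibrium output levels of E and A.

Firm E's profit: π = x_E(121 − 3x_E − 2x_A) − 22x_E.
∂π/∂x_E = 99 − 6x_E − 2x_A = 0 ⇒ x_E = 16.5 − (1/3)x_A.
Similarly x_A = 15 − (1/3)x_E.
Plugging x_A into E's best response: x_E = 16.5 − (1/3)(15 − (1/3)x_E) ⇒ (8/9)x_E = 11.5, so x_E = 12.9375.
Then x_A = 15 − (1/3)·12.9375 = 10.6875.

12.9375, 10.6875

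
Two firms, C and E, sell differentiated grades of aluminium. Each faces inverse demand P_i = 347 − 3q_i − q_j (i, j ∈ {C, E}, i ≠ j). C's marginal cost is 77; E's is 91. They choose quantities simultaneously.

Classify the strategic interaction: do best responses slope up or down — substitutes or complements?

Firm C's profit: π = q_C(347 − 3q_C − q_E) − 77q_C.
∂π/∂q_C = 270 − 6q_C − q_E = 0 ⇒ q_C = 45 − (1/6)q_E.
The best-response slope dq_C/dq_E = −1/6 < 0: the reaction function is downward-sloping, so the choices are strategic substitutes.

strategic substitutes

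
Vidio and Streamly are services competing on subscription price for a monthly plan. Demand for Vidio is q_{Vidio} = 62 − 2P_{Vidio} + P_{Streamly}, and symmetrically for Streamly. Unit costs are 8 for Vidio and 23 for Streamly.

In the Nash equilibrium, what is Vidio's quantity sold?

Vidio's profit: π = (P_{Vidio} − 8)(62 − 2P_{Vidio} + P_{Streamly}).
∂π/∂P_{Vidio} = 78 − 4P_{Vidio} + P_{Streamly} = 0 ⇒ P_{Vidio} = 19.5 + 0.25P_{Streamly}.
Similarly P_{Streamly} = 27 + 0.25P_{Vidio}.
Substituting the second reaction function into the first: P_{Vidio} = 19.5 + 0.25(27 + 0.25P_{Vidio}), which gives 0.9375P_{Vidio} = 26.25 ⇒ P_{Vidio} = 28.
Then P_{Streamly} = 27 + 0.25·28 = 34.
q_{Vidio} = 62 − 2·28 + 34 = 40.

40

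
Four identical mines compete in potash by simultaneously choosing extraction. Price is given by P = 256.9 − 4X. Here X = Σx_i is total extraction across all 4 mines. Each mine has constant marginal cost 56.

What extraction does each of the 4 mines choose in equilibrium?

10.045

A representative mine's profit is π_i = x_i(256.9 − 4X) − 56x_i, with X = x_i + Σ_{j≠i} x_j.
First-order condition: 200.9 − 8x_i − 4Σ_{j≠i} x_j = 0.
Imposing symmetry (x_j = x for all j) turns Σ_{j≠i} x_j into 3x, so 200.9 = 20x and x = 10.045.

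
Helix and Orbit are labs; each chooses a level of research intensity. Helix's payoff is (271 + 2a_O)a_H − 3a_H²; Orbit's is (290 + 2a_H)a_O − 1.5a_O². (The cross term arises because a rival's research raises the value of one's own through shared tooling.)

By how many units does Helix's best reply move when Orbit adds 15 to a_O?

Expanding Helix's payoff: 271a_H + 2a_Oa_H − 3a_H².
∂π/∂a_H = 271 + 2a_O − 6a_H = 0, so a_H = 271/6 + (1/3)a_O.
The reaction-function slope is 1/3, so a 15-unit rise in a_O moves a_H by 1/3 × 15 = 5. Helix's best response rises — the actions are strategic complements.

5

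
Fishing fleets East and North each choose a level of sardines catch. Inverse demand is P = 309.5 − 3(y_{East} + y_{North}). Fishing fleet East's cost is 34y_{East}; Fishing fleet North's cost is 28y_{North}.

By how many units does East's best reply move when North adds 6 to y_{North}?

Fishing fleet East's profit: π = y_{East}(309.5 − 3(y_{East} + y_{North})) − 34y_{East}.
∂π/∂y_{East} = 275.5 − 6y_{East} − 3y_{North} = 0, so y_{East} = 551/12 − 0.5y_{North}.
The reaction-function slope is −0.5, so a 6-unit rise in y_{North} moves y_{East} by −0.5 × 6 = −3. East's best response falls — the actions are strategic substitutes.

-3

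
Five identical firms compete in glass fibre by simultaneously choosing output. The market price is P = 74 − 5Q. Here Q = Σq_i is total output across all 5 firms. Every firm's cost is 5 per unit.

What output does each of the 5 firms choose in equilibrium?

A representative firm's profit is π_i = q_i(74 − 5Q) − 5q_i, with Q = q_i + Σ_{j≠i} q_j.
First-order condition: 69 − 10q_i − 5Σ_{j≠i} q_j = 0.
Imposing symmetry (q_j = q for all j) turns Σ_{j≠i} q_j into 4q, so 69 = 30q and q = 2.3.

2.3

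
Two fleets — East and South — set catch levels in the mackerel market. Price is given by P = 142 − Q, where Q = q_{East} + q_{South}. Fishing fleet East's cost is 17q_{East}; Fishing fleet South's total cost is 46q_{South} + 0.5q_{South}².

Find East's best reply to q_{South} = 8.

Fishing fleet East's profit: π = q_{East}(142 − (q_{East} + q_{South})) − 17q_{East}.
∂π/∂q_{East} = 125 − 2q_{East} − q_{South} = 0, so q_{East} = 62.5 − 0.5q_{South}.
At q_{South} = 8: q_{East} = 62.5 − 0.5·8 = 58.5.

58.5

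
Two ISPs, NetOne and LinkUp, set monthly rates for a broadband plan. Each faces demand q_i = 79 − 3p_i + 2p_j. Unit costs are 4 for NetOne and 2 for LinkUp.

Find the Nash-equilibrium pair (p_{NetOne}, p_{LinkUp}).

22.375, 21.625

NetOne's profit: π = (p_{NetOne} − 4)(79 − 3p_{NetOne} + 2p_{LinkUp}).
∂π/∂p_{NetOne} = 91 − 6p_{NetOne} + 2p_{LinkUp} = 0 ⇒ p_{NetOne} = 91/6 + (1/3)p_{LinkUp}.
Similarly p_{LinkUp} = 85/6 + (1/3)p_{NetOne}.
Substituting the second reaction function into the first: p_{NetOne} = 91/6 + (1/3)(85/6 + (1/3)p_{NetOne}), which gives (8/9)p_{NetOne} = 179/9 ⇒ p_{NetOne} = 22.375.
Then p_{LinkUp} = 85/6 + (1/3)·22.375 = 21.625.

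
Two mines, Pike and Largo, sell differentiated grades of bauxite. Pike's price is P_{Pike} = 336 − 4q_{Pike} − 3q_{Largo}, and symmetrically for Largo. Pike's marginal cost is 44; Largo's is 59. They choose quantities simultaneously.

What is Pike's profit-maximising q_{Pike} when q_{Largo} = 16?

30.5

Mine Pike's profit: π = q_{Pike}(336 − 4q_{Pike} − 3q_{Largo}) − 44q_{Pike}.
∂π/∂q_{Pike} = 292 − 8q_{Pike} − 3q_{Largo} = 0 ⇒ q_{Pike} = 36.5 − 0.375q_{Largo}.
At q_{Largo} = 16: q_{Pike} = 36.5 − 0.375·16 = 30.5.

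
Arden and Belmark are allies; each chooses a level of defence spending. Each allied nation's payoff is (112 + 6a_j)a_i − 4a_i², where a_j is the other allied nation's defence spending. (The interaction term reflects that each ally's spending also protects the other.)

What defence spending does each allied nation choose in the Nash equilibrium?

Arden's payoff is (112 + 6a_B)a_A − 4a_A².
∂π/∂a_A = 112 + 6a_B − 8a_A = 0, so a_A = 14 + 0.75a_B.
The game is symmetric, so in equilibrium a_B = a_A: the reaction function gives 0.25a_A = 14, hence a_A = 56.

56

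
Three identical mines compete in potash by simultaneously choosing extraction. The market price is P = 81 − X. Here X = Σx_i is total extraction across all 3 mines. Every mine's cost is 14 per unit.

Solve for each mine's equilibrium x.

16.75

A representative mine's profit is π_i = x_i(81 − X) − 14x_i, with X = x_i + Σ_{j≠i} x_j.
First-order condition: 67 − 2x_i − Σ_{j≠i} x_j = 0.
With identical mines, set every x_j = x: then 67 − 2x − 2x = 0, i.e. x = 67/4 = 16.75.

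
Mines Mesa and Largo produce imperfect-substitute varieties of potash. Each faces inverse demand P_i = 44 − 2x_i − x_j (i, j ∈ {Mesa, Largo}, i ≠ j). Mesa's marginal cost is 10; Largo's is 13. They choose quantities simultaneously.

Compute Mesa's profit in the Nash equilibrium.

98

Mine Mesa's profit: π = x_{Mesa}(44 − 2x_{Mesa} − x_{Largo}) − 10x_{Mesa}.
∂π/∂x_{Mesa} = 34 − 4x_{Mesa} − x_{Largo} = 0 ⇒ x_{Mesa} = 8.5 − 0.25x_{Largo}.
Similarly x_{Largo} = 7.75 − 0.25x_{Mesa}.
Plugging x_{Largo} into Mesa's best response: x_{Mesa} = 8.5 − 0.25(7.75 − 0.25x_{Mesa}) ⇒ 0.9375x_{Mesa} = 6.5625, so x_{Mesa} = 7.
Then x_{Largo} = 7.75 − 0.25·7 = 6.
P_{Mesa} = 44 − 2·7 − 6 = 24.
Profit = (24 − 10)·7 = 98.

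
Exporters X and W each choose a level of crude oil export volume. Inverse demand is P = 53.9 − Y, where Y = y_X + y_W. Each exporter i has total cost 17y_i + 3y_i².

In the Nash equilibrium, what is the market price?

45.7

Exporter X's profit: π = y_X(53.9 − (y_X + y_W)) − 17y_X − 3y_X².
∂π/∂y_X = 36.9 − 8y_X − y_W = 0, so y_X = 4.6125 − 0.125y_W.
The game is symmetric, so in equilibrium y_W = y_X: the reaction function gives 1.125y_X = 4.6125, hence y_X = 4.1.
Equilibrium price: P = 53.9 − 8.2 = 45.7.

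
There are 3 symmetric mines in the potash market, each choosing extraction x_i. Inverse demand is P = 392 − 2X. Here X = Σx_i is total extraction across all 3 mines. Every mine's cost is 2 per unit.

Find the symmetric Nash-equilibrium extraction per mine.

A representative mine's profit is π_i = x_i(392 − 2X) − 2x_i, with X = x_i + Σ_{j≠i} x_j.
First-order condition: 390 − 4x_i − 2Σ_{j≠i} x_j = 0.
With identical mines, set every x_j = x: then 390 − 4x − 4x = 0, i.e. x = 390/8 = 48.75.

48.75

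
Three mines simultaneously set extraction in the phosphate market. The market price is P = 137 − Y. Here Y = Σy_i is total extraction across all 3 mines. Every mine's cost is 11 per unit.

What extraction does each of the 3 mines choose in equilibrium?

A representative mine's profit is π_i = y_i(137 − Y) − 11y_i, with Y = y_i + Σ_{j≠i} y_j.
First-order condition: 126 − 2y_i − Σ_{j≠i} y_j = 0.
Imposing symmetry (y_j = y for all j) turns Σ_{j≠i} y_j into 2y, so 126 = 4y and y = 31.5.

31.5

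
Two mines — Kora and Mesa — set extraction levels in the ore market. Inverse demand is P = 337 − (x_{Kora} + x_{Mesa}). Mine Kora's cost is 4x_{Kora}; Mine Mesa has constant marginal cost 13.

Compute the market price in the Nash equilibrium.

Mine Kora's profit: π = x_{Kora}(337 − (x_{Kora} + x_{Mesa})) − 4x_{Kora}.
∂π/∂x_{Kora} = 333 − 2x_{Kora} − x_{Mesa} = 0, so x_{Kora} = 166.5 − 0.5x_{Mesa}.
By the same steps for Mesa: x_{Mesa} = 162 − 0.5x_{Kora}.
Solving the two reaction functions simultaneously: (1 − (−0.5)(−0.5))x_{Kora} = 166.5 − 0.5·162, so 0.75x_{Kora} = 85.5 and x_{Kora} = 114.
Then x_{Mesa} = 162 − 0.5·114 = 105.
Equilibrium price: P = 337 − 219 = 118.

118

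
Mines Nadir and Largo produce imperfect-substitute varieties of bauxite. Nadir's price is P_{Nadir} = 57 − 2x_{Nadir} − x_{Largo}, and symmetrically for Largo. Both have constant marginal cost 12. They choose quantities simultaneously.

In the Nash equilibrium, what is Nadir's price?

30

Mine Nadir's profit: π = x_{Nadir}(57 − 2x_{Nadir} − x_{Largo}) − 12x_{Nadir}.
∂π/∂x_{Nadir} = 45 − 4x_{Nadir} − x_{Largo} = 0 ⇒ x_{Nadir} = 11.25 − 0.25x_{Largo}.
Setting x_{Nadir} = x_{Largo} in the reaction function: x_{Nadir} = 11.25 − 0.25x_{Nadir}, so x_{Nadir} = 11.25 / 1.25 = 9.
P_{Nadir} = 57 − 2·9 − 9 = 30.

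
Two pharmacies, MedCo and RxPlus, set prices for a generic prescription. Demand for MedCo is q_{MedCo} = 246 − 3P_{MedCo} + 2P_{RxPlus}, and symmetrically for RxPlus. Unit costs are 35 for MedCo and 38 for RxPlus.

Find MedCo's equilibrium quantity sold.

159.9375

MedCo's profit: π = (P_{MedCo} − 35)(246 − 3P_{MedCo} + 2P_{RxPlus}).
∂π/∂P_{MedCo} = 351 − 6P_{MedCo} + 2P_{RxPlus} = 0 ⇒ P_{MedCo} = 58.5 + (1/3)P_{RxPlus}.
Similarly P_{RxPlus} = 60 + (1/3)P_{MedCo}.
Substituting the second reaction function into the first: P_{MedCo} = 58.5 + (1/3)(60 + (1/3)P_{MedCo}), which gives (8/9)P_{MedCo} = 78.5 ⇒ P_{MedCo} = 88.3125.
Then P_{RxPlus} = 60 + (1/3)·88.3125 = 89.4375.
q_{MedCo} = 246 − 3·88.3125 + 2·89.4375 = 159.9375.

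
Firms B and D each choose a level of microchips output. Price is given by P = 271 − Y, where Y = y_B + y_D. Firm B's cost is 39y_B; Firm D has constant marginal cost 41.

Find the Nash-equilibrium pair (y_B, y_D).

78, 76

Firm B's profit: π = y_B(271 − (y_B + y_D)) − 39y_B.
∂π/∂y_B = 232 − 2y_B − y_D = 0, so y_B = 116 − 0.5y_D.
By the same steps for D: y_D = 115 − 0.5y_B.
Substituting the second reaction function into the first: y_B = 116 − 0.5(115 − 0.5y_B), which gives 0.75y_B = 58.5 ⇒ y_B = 78.
Then y_D = 115 − 0.5·78 = 76.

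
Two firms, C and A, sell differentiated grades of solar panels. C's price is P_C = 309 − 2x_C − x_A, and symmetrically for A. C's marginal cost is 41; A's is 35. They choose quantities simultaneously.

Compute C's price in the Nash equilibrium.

Firm C's profit: π = x_C(309 − 2x_C − x_A) − 41x_C.
∂π/∂x_C = 268 − 4x_C − x_A = 0 ⇒ x_C = 67 − 0.25x_A.
Similarly x_A = 68.5 − 0.25x_C.
Substituting the second reaction function into the first: x_C = 67 − 0.25(68.5 − 0.25x_C), which gives 0.9375x_C = 49.875 ⇒ x_C = 53.2.
Then x_A = 68.5 − 0.25·53.2 = 55.2.
P_C = 309 − 2·53.2 − 55.2 = 147.4.

147.4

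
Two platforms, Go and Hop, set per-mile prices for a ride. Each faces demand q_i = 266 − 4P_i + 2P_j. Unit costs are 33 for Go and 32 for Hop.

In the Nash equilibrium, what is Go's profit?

4408.96

Go's profit: π = (P_{Go} − 33)(266 − 4P_{Go} + 2P_{Hop}).
∂π/∂P_{Go} = 398 − 8P_{Go} + 2P_{Hop} = 0 ⇒ P_{Go} = 49.75 + 0.25P_{Hop}.
Similarly P_{Hop} = 49.25 + 0.25P_{Go}.
Substituting the second reaction function into the first: P_{Go} = 49.75 + 0.25(49.25 + 0.25P_{Go}), which gives 0.9375P_{Go} = 62.0625 ⇒ P_{Go} = 66.2.
Then P_{Hop} = 49.25 + 0.25·66.2 = 65.8.
q_{Go} = 266 − 4·66.2 + 2·65.8 = 132.8.
Profit = (66.2 − 33)·132.8 = 4408.96.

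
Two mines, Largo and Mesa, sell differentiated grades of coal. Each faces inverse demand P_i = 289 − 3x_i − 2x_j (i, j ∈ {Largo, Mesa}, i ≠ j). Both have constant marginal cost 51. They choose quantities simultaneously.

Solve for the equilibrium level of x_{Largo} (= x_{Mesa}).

29.75

Mine Largo's profit: π = x_{Largo}(289 − 3x_{Largo} − 2x_{Mesa}) − 51x_{Largo}.
∂π/∂x_{Largo} = 238 − 6x_{Largo} − 2x_{Mesa} = 0 ⇒ x_{Largo} = 119/3 − (1/3)x_{Mesa}.
The game is symmetric, so in equilibrium x_{Mesa} = x_{Largo}: the reaction function gives (4/3)x_{Largo} = 119/3, hence x_{Largo} = 29.75.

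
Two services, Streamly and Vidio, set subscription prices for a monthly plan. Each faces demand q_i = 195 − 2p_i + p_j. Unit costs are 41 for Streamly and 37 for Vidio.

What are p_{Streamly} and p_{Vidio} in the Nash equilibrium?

Streamly's profit: π = (p_{Streamly} − 41)(195 − 2p_{Streamly} + p_{Vidio}).
∂π/∂p_{Streamly} = 277 − 4p_{Streamly} + p_{Vidio} = 0 ⇒ p_{Streamly} = 69.25 + 0.25p_{Vidio}.
Similarly p_{Vidio} = 67.25 + 0.25p_{Streamly}.
Substituting the second reaction function into the first: p_{Streamly} = 69.25 + 0.25(67.25 + 0.25p_{Streamly}), which gives 0.9375p_{Streamly} = 86.0625 ⇒ p_{Streamly} = 91.8.
Then p_{Vidio} = 67.25 + 0.25·91.8 = 90.2.

91.8, 90.2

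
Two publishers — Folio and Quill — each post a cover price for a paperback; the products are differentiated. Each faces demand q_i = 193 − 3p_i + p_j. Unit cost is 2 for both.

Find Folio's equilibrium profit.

Folio's profit: π = (p_{Folio} − 2)(193 − 3p_{Folio} + p_{Quill}).
∂π/∂p_{Folio} = 199 − 6p_{Folio} + p_{Quill} = 0 ⇒ p_{Folio} = 199/6 + (1/6)p_{Quill}.
Setting p_{Folio} = p_{Quill} in the reaction function: p_{Folio} = 199/6 + (1/6)p_{Folio}, so p_{Folio} = (199/6) / (5/6) = 39.8.
q_{Folio} = 193 − 3·39.8 + 39.8 = 113.4.
Profit = (39.8 − 2)·113.4 = 4286.52.

4286.52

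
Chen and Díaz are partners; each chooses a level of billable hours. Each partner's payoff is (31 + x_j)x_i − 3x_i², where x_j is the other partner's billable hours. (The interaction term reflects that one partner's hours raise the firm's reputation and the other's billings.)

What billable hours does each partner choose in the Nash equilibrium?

Chen's payoff is (31 + x_D)x_C − 3x_C².
∂π/∂x_C = 31 + x_D − 6x_C = 0, so x_C = 31/6 + (1/6)x_D.
The game is symmetric, so in equilibrium x_D = x_C: the reaction function gives (5/6)x_C = 31/6, hence x_C = 6.2.

6.2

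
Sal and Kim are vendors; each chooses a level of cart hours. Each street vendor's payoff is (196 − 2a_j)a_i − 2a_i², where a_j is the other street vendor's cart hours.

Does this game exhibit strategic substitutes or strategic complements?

Sal's payoff is (196 − 2a_K)a_S − 2a_S².
∂π/∂a_S = 196 − 2a_K − 4a_S = 0, so a_S = 49 − 0.5a_K.
The best-response slope da_S/da_K = −0.5 < 0: the reaction function is downward-sloping, so the choices are strategic substitutes.

strategic substitutes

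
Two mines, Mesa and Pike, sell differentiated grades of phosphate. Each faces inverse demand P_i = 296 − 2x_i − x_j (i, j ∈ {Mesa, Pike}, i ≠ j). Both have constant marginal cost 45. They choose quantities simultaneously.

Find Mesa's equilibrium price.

145.4

Mine Mesa's profit: π = x_{Mesa}(296 − 2x_{Mesa} − x_{Pike}) − 45x_{Mesa}.
∂π/∂x_{Mesa} = 251 − 4x_{Mesa} − x_{Pike} = 0 ⇒ x_{Mesa} = 62.75 − 0.25x_{Pike}.
By symmetry x_{Pike} = x_{Mesa}; substituting into the reaction function, 1.25x_{Mesa} = 62.75 and x_{Mesa} = 50.2.
P_{Mesa} = 296 − 2·50.2 − 50.2 = 145.4.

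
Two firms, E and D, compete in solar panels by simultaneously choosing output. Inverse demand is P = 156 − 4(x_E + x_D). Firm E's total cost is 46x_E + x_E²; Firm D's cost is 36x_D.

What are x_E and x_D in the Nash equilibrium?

6.25, 11.875

Firm E's profit: π = x_E(156 − 4(x_E + x_D)) − 46x_E − x_E².
∂π/∂x_E = 110 − 10x_E − 4x_D = 0, so x_E = 11 − 0.4x_D.
For D: ∂π/∂x_D = 120 − 8x_D − 4x_E = 0 ⇒ x_D = 15 − 0.5x_E.
Plugging x_D into E's best response: x_E = 11 − 0.4(15 − 0.5x_E) ⇒ 0.8x_E = 5, so x_E = 6.25.
Then x_D = 15 − 0.5·6.25 = 11.875.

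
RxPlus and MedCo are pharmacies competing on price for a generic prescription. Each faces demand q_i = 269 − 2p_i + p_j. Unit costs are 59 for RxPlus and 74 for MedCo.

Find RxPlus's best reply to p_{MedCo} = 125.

RxPlus's profit: π = (p_{RxPlus} − 59)(269 − 2p_{RxPlus} + p_{MedCo}).
∂π/∂p_{RxPlus} = 387 − 4p_{RxPlus} + p_{MedCo} = 0 ⇒ p_{RxPlus} = 96.75 + 0.25p_{MedCo}.
At p_{MedCo} = 125: p_{RxPlus} = 96.75 + 0.25·125 = 128.

128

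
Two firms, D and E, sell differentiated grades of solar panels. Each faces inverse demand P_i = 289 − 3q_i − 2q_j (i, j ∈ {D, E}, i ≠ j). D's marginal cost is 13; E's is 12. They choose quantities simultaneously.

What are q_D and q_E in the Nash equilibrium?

34.4375, 34.6875

Firm D's profit: π = q_D(289 − 3q_D − 2q_E) − 13q_D.
∂π/∂q_D = 276 − 6q_D − 2q_E = 0 ⇒ q_D = 46 − (1/3)q_E.
Similarly q_E = 277/6 − (1/3)q_D.
Substituting the second reaction function into the first: q_D = 46 − (1/3)(277/6 − (1/3)q_D), which gives (8/9)q_D = 551/18 ⇒ q_D = 34.4375.
Then q_E = 277/6 − (1/3)·34.4375 = 34.6875.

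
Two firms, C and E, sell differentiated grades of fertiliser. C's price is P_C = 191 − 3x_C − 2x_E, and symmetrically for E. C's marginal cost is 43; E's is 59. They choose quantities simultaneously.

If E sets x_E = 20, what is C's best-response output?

18

Firm C's profit: π = x_C(191 − 3x_C − 2x_E) − 43x_C.
∂π/∂x_C = 148 − 6x_C − 2x_E = 0 ⇒ x_C = 74/3 − (1/3)x_E.
At x_E = 20: x_C = 74/3 − (1/3)·20 = 18.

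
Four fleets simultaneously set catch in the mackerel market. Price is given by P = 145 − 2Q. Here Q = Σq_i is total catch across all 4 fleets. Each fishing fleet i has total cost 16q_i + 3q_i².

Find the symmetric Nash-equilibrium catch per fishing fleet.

A representative fishing fleet's profit is π_i = q_i(145 − 2Q) − 16q_i − 3q_i², with Q = q_i + Σ_{j≠i} q_j.
First-order condition: 129 − 10q_i − 2Σ_{j≠i} q_j = 0.
In a symmetric equilibrium every fishing fleet chooses the same q, so Σ_{j≠i} q_j = 3q. The condition becomes 129 − 16q = 0, giving q = 129/16 = 8.0625.

8.0625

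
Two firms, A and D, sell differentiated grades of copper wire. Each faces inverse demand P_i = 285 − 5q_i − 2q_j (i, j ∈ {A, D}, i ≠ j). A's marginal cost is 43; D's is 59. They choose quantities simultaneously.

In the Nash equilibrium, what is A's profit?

2101.25

Firm A's profit: π = q_A(285 − 5q_A − 2q_D) − 43q_A.
∂π/∂q_A = 242 − 10q_A − 2q_D = 0 ⇒ q_A = 24.2 − 0.2q_D.
Similarly q_D = 22.6 − 0.2q_A.
Substituting the second reaction function into the first: q_A = 24.2 − 0.2(22.6 − 0.2q_A), which gives 0.96q_A = 19.68 ⇒ q_A = 20.5.
Then q_D = 22.6 − 0.2·20.5 = 18.5.
P_A = 285 − 5·20.5 − 2·18.5 = 145.5.
Profit = (145.5 − 43)·20.5 = 2101.25.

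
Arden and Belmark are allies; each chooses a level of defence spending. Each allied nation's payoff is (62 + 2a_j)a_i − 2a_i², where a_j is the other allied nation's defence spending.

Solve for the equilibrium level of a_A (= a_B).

Arden's payoff is (62 + 2a_B)a_A − 2a_A².
∂π/∂a_A = 62 + 2a_B − 4a_A = 0, so a_A = 15.5 + 0.5a_B.
By symmetry a_B = a_A; substituting into the reaction function, 0.5a_A = 15.5 and a_A = 31.

31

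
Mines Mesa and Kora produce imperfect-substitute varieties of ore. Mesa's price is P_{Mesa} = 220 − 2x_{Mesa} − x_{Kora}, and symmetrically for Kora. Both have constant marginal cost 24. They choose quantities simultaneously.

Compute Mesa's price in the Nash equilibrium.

Mine Mesa's profit: π = x_{Mesa}(220 − 2x_{Mesa} − x_{Kora}) − 24x_{Mesa}.
∂π/∂x_{Mesa} = 196 − 4x_{Mesa} − x_{Kora} = 0 ⇒ x_{Mesa} = 49 − 0.25x_{Kora}.
By symmetry x_{Kora} = x_{Mesa}; substituting into the reaction function, 1.25x_{Mesa} = 49 and x_{Mesa} = 39.2.
P_{Mesa} = 220 − 2·39.2 − 39.2 = 102.4.

102.4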